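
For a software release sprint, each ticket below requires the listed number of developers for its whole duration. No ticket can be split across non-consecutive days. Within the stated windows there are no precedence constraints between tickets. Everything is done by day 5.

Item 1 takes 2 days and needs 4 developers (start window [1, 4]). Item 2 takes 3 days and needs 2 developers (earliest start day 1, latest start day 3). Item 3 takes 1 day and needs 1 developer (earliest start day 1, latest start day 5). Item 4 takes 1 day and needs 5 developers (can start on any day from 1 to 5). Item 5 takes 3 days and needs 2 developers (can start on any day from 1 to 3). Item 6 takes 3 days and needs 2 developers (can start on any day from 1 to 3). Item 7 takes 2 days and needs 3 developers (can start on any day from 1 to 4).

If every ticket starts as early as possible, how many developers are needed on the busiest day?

Early-start schedule: Item 1@1, Item 2@1, Item 3@1, Item 4@1, Item 5@1, Item 6@1, Item 7@1.
Load per day: day 1: 19, day 2: 13, day 3: 6, day 4: 0, day 5: 0.
Peak is 19.

19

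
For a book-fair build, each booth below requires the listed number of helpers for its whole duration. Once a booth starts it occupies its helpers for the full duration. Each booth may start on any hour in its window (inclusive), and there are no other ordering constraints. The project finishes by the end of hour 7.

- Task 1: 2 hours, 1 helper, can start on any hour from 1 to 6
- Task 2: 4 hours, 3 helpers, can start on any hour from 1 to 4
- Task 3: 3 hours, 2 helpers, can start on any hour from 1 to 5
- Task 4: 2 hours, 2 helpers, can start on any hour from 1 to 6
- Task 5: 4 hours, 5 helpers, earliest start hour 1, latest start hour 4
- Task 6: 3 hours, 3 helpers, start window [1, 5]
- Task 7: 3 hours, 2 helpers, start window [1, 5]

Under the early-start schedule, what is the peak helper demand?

Early-start schedule: Task 1@1, Task 2@1, Task 3@1, Task 4@1, Task 5@1, Task 6@1, Task 7@1.
Load per hour: hour 1: 18, hour 2: 18, hour 3: 15, hour 4: 8, hour 5: 0, hour 6: 0, hour 7: 0.
Peak is 18.

18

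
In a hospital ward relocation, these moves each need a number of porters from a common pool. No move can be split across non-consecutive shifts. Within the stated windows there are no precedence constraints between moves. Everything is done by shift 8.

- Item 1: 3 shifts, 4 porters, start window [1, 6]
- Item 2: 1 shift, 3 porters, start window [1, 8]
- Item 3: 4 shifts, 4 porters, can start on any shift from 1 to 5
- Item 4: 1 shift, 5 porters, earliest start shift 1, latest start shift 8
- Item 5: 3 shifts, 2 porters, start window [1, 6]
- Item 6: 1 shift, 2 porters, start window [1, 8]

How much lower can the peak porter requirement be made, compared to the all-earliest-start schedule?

Early-start peak: s1:20  s2:10  s3:10  s4:4  s5:0  s6:0  s7:0  s8:0 ⇒ 20.
Leveled (Item 1@1, Item 2@1, Item 3@4, Item 4@8, Item 5@2, Item 6@5): s1:7  s2:6  s3:6  s4:6  s5:6  s6:4  s7:4  s8:5 ⇒ 7.
Reduction 20 − 7 = 13.

13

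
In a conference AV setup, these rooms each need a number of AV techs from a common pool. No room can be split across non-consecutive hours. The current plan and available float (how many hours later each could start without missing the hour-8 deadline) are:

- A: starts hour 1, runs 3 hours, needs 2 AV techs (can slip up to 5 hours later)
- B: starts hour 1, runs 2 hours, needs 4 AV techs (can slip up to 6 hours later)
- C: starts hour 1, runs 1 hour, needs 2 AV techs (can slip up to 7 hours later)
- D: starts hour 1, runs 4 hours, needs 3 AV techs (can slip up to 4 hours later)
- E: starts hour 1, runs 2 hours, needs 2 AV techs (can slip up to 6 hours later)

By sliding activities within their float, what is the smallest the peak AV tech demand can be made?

Early-start (A@1, B@1, C@1, D@1, E@1) gives peak 13: h1:13  h2:11  h3:5  h4:3  h5:0  h6:0  h7:0  h8:0.
Shift B→5, C→4, E→7.
Schedule A@1, B@5, C@4, D@1, E@7: h1:5  h2:5  h3:5  h4:5  h5:4  h6:4  h7:2  h8:2 — peak 5.

5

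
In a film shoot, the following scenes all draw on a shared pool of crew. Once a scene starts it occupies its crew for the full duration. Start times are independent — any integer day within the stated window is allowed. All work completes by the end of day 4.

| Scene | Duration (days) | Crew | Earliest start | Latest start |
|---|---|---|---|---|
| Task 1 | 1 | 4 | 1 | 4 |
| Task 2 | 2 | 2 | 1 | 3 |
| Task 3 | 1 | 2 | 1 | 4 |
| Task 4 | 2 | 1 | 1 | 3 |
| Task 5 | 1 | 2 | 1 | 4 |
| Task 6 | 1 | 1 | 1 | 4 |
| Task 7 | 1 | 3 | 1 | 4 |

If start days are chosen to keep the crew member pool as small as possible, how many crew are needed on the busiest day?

5

Early-start (Task 1@1, Task 2@1, Task 3@1, Task 4@1, Task 5@1, Task 6@1, Task 7@1) gives peak 15: d1:15  d2:3  d3:0  d4:0.
Shift Task 2→2, Task 3→2, Task 5→3, Task 6→3, Task 7→4.
Schedule Task 1@1, Task 2@2, Task 3@2, Task 4@1, Task 5@3, Task 6@3, Task 7@4: d1:5  d2:5  d3:5  d4:3 — peak 5.
Total crew member-days = 18 over 4 days ⇒ peak ≥ ⌈18/4⌉ = 5, so 5 is optimal.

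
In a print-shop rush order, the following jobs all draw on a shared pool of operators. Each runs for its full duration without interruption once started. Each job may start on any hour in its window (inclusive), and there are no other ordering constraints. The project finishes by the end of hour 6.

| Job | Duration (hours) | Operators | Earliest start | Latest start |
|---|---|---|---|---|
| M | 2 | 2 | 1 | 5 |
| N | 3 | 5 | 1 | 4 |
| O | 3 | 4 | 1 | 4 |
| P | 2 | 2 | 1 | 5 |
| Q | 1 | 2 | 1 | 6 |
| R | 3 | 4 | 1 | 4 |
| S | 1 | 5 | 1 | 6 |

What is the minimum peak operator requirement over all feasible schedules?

Early-start (M@1, N@1, O@1, P@1, Q@1, R@1, S@1) gives peak 24: h1:24  h2:17  h3:13  h4:0  h5:0  h6:0.
Shift O→3, Q→4, R→4, S→6.
Schedule M@1, N@1, O@3, P@1, Q@4, R@4, S@6: h1:9  h2:9  h3:9  h4:10  h5:8  h6:9 — peak 10.

10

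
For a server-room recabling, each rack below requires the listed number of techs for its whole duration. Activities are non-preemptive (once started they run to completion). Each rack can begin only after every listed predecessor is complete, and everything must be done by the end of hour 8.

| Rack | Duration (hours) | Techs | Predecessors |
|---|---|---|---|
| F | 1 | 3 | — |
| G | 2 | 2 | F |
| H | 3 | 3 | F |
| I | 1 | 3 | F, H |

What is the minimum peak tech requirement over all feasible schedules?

3

Early-start (F@1, G@2, H@2, I@5) gives peak 5: h1:3  h2:5  h3:5  h4:3  h5:3  h6:0  h7:0  h8:0.
Shift H→4, I→7.
Schedule F@1, G@2, H@4, I@7: h1:3  h2:2  h3:2  h4:3  h5:3  h6:3  h7:3  h8:0 — peak 3.
Total tech-hours = 19 over 8 hours ⇒ peak ≥ ⌈19/8⌉ = 3, so 3 is optimal.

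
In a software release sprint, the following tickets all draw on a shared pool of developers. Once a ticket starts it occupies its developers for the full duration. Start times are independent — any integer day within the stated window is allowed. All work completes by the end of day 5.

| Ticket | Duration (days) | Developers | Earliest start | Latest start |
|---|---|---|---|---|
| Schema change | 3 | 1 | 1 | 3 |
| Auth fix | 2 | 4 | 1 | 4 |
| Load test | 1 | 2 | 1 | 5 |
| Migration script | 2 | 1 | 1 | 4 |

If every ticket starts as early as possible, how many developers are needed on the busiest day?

Early-start schedule: Schema change@1, Auth fix@1, Load test@1, Migration script@1.
Load per day: day 1: 8, day 2: 6, day 3: 1, day 4: 0, day 5: 0.
Peak is 8.

8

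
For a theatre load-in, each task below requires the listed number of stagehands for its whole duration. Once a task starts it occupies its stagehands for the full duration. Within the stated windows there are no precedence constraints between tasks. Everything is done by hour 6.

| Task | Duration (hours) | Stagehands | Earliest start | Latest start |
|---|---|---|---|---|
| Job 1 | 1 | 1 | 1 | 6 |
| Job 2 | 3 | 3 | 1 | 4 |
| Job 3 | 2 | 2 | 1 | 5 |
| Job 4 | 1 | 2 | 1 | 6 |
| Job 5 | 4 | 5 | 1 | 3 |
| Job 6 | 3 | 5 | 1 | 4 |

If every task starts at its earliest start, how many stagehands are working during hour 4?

At early start, hour 4 has: Job 5.
Demand: 5 = 5.

5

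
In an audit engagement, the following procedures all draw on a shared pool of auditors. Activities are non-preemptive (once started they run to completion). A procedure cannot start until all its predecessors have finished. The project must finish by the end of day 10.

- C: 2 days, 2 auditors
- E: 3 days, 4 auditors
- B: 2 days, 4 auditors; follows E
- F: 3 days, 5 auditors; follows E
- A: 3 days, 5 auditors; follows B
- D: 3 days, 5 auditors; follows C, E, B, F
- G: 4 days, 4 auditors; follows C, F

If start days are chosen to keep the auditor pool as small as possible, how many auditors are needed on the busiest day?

Schedule C@1, E@1, B@4, F@4, A@6, D@7, G@7: d1:6  d2:6  d3:4  d4:9  d5:9  d6:10  d7:14  d8:14  d9:9  d10:4 — peak 14.

14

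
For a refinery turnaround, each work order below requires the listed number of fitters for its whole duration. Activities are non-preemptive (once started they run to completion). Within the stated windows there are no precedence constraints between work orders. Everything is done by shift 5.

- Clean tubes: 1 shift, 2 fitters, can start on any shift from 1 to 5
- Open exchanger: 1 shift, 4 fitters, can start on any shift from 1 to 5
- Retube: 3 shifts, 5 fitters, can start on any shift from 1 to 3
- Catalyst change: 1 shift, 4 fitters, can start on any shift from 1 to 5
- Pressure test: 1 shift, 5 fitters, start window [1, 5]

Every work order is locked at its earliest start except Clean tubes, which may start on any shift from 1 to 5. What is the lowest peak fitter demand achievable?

Clean tubes@1: s1:20  s2:5  s3:5  s4:0  s5:0 → peak 20
Clean tubes@2: s1:18  s2:7  s3:5  s4:0  s5:0 → peak 18
Clean tubes@3: s1:18  s2:5  s3:7  s4:0  s5:0 → peak 18
Clean tubes@4: s1:18  s2:5  s3:5  s4:2  s5:0 → peak 18
Clean tubes@5: s1:18  s2:5  s3:5  s4:0  s5:2 → peak 18
Best is Clean tubes@2, peak 18.

18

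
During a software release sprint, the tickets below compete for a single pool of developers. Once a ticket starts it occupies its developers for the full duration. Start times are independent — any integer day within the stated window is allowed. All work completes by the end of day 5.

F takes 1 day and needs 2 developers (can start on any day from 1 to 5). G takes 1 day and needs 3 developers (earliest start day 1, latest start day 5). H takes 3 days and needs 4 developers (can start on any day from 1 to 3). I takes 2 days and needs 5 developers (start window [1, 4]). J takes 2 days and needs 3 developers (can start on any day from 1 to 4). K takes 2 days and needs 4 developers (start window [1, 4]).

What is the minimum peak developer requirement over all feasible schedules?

9

Early-start (F@1, G@1, H@1, I@1, J@1, K@1) gives peak 21: d1:21  d2:16  d3:4  d4:0  d5:0.
Shift I→2, J→4, K→4.
Schedule F@1, G@1, H@1, I@2, J@4, K@4: d1:9  d2:9  d3:9  d4:7  d5:7 — peak 9.
Total developer-days = 41 over 5 days ⇒ peak ≥ ⌈41/5⌉ = 9, so 9 is optimal.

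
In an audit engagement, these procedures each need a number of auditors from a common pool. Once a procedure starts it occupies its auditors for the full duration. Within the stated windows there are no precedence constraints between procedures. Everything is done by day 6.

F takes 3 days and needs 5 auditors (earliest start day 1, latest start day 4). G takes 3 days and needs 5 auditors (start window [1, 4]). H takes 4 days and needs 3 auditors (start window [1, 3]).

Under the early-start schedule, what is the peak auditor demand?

13

Early-start schedule: F@1, G@1, H@1.
Load per day: day 1: 13, day 2: 13, day 3: 13, day 4: 3, day 5: 0, day 6: 0.
Peak is 13.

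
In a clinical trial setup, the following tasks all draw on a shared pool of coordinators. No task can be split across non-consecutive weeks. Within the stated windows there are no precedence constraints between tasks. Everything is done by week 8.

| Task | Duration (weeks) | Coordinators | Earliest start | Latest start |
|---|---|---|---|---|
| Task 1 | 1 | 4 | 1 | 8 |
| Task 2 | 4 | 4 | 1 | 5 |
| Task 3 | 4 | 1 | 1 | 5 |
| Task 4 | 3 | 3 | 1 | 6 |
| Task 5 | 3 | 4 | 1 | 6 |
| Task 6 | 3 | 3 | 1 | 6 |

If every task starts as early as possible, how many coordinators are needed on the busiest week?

19

Early-start schedule: Task 1@1, Task 2@1, Task 3@1, Task 4@1, Task 5@1, Task 6@1.
Load per week: week 1: 19, week 2: 15, week 3: 15, week 4: 5, week 5: 0, week 6: 0, week 7: 0, week 8: 0.
Peak is 19.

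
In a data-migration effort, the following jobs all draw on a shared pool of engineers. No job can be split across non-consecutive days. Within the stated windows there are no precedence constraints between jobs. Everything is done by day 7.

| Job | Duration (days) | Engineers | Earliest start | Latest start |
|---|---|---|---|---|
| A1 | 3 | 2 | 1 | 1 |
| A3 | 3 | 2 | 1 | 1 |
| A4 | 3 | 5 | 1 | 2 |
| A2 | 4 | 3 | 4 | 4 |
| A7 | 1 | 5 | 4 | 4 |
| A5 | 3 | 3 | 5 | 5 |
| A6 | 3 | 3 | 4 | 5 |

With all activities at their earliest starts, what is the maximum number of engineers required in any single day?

11

Early-start schedule: A1@1, A3@1, A4@1, A2@4, A7@4, A5@5, A6@4.
Load per day: day 1: 9, day 2: 9, day 3: 9, day 4: 11, day 5: 9, day 6: 9, day 7: 6.
Peak is 11.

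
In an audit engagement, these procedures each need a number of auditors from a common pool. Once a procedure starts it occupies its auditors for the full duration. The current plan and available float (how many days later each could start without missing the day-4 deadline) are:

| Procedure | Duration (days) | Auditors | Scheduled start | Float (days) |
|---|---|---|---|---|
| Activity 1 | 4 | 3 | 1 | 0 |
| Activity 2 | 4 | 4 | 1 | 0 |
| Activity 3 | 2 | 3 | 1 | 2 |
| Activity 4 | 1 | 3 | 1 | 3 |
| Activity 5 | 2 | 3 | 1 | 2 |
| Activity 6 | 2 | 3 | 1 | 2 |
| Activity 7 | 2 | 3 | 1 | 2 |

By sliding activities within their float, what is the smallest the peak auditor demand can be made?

Early-start (Activity 1@1, Activity 2@1, Activity 3@1, Activity 4@1, Activity 5@1, Activity 6@1, Activity 7@1) gives peak 22: d1:22  d2:19  d3:7  d4:7.
Shift Activity 6→2, Activity 7→3.
Schedule Activity 1@1, Activity 2@1, Activity 3@1, Activity 4@1, Activity 5@1, Activity 6@2, Activity 7@3: d1:16  d2:16  d3:13  d4:10 — peak 16.

16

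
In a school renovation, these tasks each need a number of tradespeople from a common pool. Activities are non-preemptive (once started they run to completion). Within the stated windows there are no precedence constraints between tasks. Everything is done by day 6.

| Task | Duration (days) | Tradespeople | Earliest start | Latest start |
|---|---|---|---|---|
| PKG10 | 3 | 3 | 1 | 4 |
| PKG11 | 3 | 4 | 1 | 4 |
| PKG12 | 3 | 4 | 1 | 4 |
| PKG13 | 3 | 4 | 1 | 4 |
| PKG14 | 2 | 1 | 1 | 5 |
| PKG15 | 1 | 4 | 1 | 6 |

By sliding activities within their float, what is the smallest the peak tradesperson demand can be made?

11

Early-start (PKG10@1, PKG11@1, PKG12@1, PKG13@1, PKG14@1, PKG15@1) gives peak 20: d1:20  d2:16  d3:15  d4:0  d5:0  d6:0.
Shift PKG13→4, PKG14→4, PKG15→4.
Schedule PKG10@1, PKG11@1, PKG12@1, PKG13@4, PKG14@4, PKG15@4: d1:11  d2:11  d3:11  d4:9  d5:5  d6:4 — peak 11.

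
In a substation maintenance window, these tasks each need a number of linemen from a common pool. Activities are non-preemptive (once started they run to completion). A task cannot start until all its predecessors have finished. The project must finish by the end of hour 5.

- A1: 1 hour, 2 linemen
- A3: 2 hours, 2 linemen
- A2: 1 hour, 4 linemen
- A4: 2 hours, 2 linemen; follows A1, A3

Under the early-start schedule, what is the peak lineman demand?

Early-start schedule: A1@1, A3@1, A2@1, A4@3.
Load per hour: hour 1: 8, hour 2: 2, hour 3: 2, hour 4: 2, hour 5: 0.
Peak is 8.

8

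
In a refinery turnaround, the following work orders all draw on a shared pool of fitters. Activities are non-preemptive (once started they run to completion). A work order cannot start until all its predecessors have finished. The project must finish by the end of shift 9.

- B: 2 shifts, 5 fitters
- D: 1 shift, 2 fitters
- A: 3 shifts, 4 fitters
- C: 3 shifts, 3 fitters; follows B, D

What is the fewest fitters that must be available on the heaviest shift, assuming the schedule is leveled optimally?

Early-start (B@1, D@1, A@1, C@3) gives peak 11: s1:11  s2:9  s3:7  s4:3  s5:3  s6:0  s7:0  s8:0  s9:0.
Shift D→3, A→4, C→7.
Schedule B@1, D@3, A@4, C@7: s1:5  s2:5  s3:2  s4:4  s5:4  s6:4  s7:3  s8:3  s9:3 — peak 5.

5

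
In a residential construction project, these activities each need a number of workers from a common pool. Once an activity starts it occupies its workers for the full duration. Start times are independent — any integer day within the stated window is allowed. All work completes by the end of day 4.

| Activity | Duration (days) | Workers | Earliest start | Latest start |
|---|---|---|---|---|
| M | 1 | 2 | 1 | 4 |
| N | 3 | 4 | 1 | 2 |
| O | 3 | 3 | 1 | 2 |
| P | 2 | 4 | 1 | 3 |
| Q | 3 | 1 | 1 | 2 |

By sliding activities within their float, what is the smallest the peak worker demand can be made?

12

Early-start (M@1, N@1, O@1, P@1, Q@1) gives peak 14: d1:14  d2:12  d3:8  d4:0.
Shift P→2.
Schedule M@1, N@1, O@1, P@2, Q@1: d1:10  d2:12  d3:12  d4:0 — peak 12.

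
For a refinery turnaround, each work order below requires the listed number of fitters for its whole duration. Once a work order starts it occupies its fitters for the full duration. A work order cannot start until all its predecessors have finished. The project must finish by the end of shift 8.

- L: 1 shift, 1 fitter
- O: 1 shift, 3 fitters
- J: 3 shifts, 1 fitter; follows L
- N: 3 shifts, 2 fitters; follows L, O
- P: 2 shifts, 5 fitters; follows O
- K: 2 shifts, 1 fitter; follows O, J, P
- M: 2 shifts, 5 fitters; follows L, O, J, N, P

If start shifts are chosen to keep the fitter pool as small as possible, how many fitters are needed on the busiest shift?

Early-start (L@1, O@1, J@2, N@2, P@2, K@5, M@5) gives peak 8: s1:4  s2:8  s3:8  s4:3  s5:6  s6:6  s7:0  s8:0.
Shift P→5, K→7, M→7.
Schedule L@1, O@1, J@2, N@2, P@5, K@7, M@7: s1:4  s2:3  s3:3  s4:3  s5:5  s6:5  s7:6  s8:6 — peak 6.

6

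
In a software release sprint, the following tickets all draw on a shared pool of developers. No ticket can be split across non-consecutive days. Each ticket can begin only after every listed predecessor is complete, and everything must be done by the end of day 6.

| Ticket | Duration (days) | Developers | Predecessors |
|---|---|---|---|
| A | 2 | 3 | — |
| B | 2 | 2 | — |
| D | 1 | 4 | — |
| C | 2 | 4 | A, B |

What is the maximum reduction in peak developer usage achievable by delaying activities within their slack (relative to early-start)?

Early-start peak: d1:9  d2:5  d3:4  d4:4  d5:0  d6:0 ⇒ 9.
Leveled (A@1, B@1, D@3, C@4): d1:5  d2:5  d3:4  d4:4  d5:4  d6:0 ⇒ 5.
Reduction 9 − 5 = 4.

4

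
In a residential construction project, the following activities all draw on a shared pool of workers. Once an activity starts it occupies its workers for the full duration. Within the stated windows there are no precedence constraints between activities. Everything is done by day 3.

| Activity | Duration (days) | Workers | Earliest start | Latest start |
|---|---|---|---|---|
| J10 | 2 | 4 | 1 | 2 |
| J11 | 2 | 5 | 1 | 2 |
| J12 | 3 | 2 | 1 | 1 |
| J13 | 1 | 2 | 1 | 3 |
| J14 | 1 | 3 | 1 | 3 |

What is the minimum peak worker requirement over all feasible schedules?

Early-start (J10@1, J11@1, J12@1, J13@1, J14@1) gives peak 16: d1:16  d2:11  d3:2.
Shift J13→3, J14→3.
Schedule J10@1, J11@1, J12@1, J13@3, J14@3: d1:11  d2:11  d3:7 — peak 11.

11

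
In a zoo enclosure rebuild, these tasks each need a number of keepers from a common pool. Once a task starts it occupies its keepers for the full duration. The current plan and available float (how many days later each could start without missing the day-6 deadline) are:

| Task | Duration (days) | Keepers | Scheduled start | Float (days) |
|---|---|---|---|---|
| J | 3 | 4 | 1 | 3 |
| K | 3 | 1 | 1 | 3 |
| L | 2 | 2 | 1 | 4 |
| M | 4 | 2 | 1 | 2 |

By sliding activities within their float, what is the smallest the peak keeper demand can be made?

Early-start (J@1, K@1, L@1, M@1) gives peak 9: d1:9  d2:9  d3:7  d4:2  d5:0  d6:0.
Shift K→4, M→3.
Schedule J@1, K@4, L@1, M@3: d1:6  d2:6  d3:6  d4:3  d5:3  d6:3 — peak 6.

6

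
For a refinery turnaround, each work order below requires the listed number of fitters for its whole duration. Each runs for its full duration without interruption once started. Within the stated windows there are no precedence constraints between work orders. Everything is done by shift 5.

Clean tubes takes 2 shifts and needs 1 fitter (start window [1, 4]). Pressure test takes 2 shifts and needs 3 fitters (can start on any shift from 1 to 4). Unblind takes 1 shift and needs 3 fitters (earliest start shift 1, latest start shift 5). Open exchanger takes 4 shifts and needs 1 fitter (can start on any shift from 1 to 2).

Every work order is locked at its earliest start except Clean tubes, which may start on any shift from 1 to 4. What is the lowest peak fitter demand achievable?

7

Clean tubes@1: s1:8  s2:5  s3:1  s4:1  s5:0 → peak 8
Clean tubes@2: s1:7  s2:5  s3:2  s4:1  s5:0 → peak 7
Clean tubes@3: s1:7  s2:4  s3:2  s4:2  s5:0 → peak 7
Clean tubes@4: s1:7  s2:4  s3:1  s4:2  s5:1 → peak 7
Best is Clean tubes@2, peak 7.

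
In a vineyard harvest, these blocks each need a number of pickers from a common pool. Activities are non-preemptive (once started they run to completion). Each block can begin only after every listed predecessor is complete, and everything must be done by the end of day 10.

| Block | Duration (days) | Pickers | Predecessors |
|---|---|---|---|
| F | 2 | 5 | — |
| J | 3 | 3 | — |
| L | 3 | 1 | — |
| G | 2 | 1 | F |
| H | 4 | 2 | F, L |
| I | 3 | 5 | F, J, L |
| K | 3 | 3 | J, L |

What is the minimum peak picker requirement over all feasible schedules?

8

Early-start (F@1, J@1, L@1, G@3, H@4, I@4, K@4) gives peak 11: d1:9  d2:9  d3:5  d4:11  d5:10  d6:10  d7:2  d8:0  d9:0  d10:0.
Shift J→3, I→6, K→8.
Schedule F@1, J@3, L@1, G@3, H@4, I@6, K@8: d1:6  d2:6  d3:5  d4:6  d5:5  d6:7  d7:7  d8:8  d9:3  d10:3 — peak 8.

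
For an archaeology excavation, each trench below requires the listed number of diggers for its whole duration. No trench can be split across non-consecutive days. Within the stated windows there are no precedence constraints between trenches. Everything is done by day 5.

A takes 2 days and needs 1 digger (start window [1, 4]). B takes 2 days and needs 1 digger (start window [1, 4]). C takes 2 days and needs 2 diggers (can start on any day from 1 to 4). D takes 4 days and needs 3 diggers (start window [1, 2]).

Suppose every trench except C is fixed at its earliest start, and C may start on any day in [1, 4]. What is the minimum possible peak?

C@1: d1:7  d2:7  d3:3  d4:3  d5:0 → peak 7
C@2: d1:5  d2:7  d3:5  d4:3  d5:0 → peak 7
C@3: d1:5  d2:5  d3:5  d4:5  d5:0 → peak 5
C@4: d1:5  d2:5  d3:3  d4:5  d5:2 → peak 5
Best is C@3, peak 5.

5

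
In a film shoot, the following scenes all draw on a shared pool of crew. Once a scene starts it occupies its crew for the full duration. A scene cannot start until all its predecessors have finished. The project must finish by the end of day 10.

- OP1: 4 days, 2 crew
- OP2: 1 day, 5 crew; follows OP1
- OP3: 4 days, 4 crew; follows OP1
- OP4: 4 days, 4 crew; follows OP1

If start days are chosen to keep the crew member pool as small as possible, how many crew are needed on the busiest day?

Early-start (OP1@1, OP2@5, OP3@5, OP4@5) gives peak 13: d1:2  d2:2  d3:2  d4:2  d5:13  d6:8  d7:8  d8:8  d9:0  d10:0.
Shift OP3→6, OP4→6.
Schedule OP1@1, OP2@5, OP3@6, OP4@6: d1:2  d2:2  d3:2  d4:2  d5:5  d6:8  d7:8  d8:8  d9:8  d10:0 — peak 8.

8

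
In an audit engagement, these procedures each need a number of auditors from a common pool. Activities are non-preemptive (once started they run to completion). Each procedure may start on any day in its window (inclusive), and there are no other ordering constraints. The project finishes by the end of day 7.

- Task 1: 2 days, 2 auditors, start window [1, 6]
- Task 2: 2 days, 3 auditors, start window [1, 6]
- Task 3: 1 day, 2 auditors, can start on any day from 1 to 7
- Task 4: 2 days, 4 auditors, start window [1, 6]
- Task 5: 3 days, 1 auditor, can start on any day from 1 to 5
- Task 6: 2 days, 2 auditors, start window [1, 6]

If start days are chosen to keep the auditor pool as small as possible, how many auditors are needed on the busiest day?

Early-start (Task 1@1, Task 2@1, Task 3@1, Task 4@1, Task 5@1, Task 6@1) gives peak 14: d1:14  d2:12  d3:1  d4:0  d5:0  d6:0  d7:0.
Shift Task 2→3, Task 3→5, Task 4→6, Task 5→3.
Schedule Task 1@1, Task 2@3, Task 3@5, Task 4@6, Task 5@3, Task 6@1: d1:4  d2:4  d3:4  d4:4  d5:3  d6:4  d7:4 — peak 4.
Total auditor-days = 27 over 7 days ⇒ peak ≥ ⌈27/7⌉ = 4, so 4 is optimal.

4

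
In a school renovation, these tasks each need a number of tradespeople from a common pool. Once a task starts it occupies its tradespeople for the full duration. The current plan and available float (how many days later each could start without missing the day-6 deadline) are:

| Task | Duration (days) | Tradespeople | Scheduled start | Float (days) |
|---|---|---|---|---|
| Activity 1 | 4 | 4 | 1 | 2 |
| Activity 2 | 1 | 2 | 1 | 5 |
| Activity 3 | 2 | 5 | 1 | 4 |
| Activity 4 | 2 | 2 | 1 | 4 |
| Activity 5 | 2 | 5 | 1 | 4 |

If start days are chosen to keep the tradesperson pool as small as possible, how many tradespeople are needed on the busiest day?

Early-start (Activity 1@1, Activity 2@1, Activity 3@1, Activity 4@1, Activity 5@1) gives peak 18: d1:18  d2:16  d3:4  d4:4  d5:0  d6:0.
Shift Activity 3→2, Activity 4→4, Activity 5→5.
Schedule Activity 1@1, Activity 2@1, Activity 3@2, Activity 4@4, Activity 5@5: d1:6  d2:9  d3:9  d4:6  d5:7  d6:5 — peak 9.

9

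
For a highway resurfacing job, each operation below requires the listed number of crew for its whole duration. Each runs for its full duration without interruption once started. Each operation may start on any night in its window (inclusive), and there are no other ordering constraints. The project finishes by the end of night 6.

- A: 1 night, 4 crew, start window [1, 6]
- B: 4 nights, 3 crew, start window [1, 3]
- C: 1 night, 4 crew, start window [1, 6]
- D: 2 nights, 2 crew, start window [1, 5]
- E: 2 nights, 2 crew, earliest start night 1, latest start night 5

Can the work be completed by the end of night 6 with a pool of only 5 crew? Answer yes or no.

Schedule A@1, B@2, C@6, D@2, E@4: n1:4  n2:5  n3:5  n4:5  n5:5  n6:4 — peak 5 ≤ 5.

yes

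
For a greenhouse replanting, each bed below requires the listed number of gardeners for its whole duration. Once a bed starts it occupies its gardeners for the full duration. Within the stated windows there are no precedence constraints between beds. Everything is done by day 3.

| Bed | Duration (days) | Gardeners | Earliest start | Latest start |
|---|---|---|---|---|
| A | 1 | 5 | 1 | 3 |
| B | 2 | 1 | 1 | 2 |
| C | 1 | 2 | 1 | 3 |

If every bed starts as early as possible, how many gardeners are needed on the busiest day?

Early-start schedule: A@1, B@1, C@1.
Load per day: day 1: 8, day 2: 1, day 3: 0.
Peak is 8.

8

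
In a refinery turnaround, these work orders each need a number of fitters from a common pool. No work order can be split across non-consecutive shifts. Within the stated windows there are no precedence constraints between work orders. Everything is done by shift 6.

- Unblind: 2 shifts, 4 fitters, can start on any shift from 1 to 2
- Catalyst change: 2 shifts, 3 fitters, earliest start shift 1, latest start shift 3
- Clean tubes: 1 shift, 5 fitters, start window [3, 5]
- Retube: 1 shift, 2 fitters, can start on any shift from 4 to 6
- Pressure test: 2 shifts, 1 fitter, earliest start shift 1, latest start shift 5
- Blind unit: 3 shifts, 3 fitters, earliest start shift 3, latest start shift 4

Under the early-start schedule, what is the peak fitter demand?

Early-start schedule: Unblind@1, Catalyst change@1, Clean tubes@3, Retube@4, Pressure test@1, Blind unit@3.
Load per shift: shift 1: 8, shift 2: 8, shift 3: 8, shift 4: 5, shift 5: 3, shift 6: 0.
Peak is 8.

8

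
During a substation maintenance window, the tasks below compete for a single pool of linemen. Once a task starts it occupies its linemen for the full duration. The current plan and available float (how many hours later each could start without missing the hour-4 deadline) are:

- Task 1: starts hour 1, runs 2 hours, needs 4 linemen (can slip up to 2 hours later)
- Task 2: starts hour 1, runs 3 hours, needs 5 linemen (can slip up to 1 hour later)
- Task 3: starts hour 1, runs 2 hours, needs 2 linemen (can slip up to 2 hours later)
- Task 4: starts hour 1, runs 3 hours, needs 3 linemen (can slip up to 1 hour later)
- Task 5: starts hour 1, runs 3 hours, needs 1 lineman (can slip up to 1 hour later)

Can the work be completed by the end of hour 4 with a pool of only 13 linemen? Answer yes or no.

Schedule Task 1@1, Task 2@1, Task 3@3, Task 4@1, Task 5@1: h1:13  h2:13  h3:11  h4:2 — peak 13 ≤ 13.

yes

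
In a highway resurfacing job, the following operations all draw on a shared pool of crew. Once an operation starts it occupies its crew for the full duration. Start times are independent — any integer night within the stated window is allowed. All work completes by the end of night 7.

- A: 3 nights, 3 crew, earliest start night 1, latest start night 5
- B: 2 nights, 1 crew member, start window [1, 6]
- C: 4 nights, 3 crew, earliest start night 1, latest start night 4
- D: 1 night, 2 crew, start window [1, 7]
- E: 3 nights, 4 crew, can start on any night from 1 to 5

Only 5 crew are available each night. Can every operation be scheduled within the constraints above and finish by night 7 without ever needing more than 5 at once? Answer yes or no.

Total crew member-nights = 37; over 7 nights the average is 37/7 > 5, so some night must exceed 5.

no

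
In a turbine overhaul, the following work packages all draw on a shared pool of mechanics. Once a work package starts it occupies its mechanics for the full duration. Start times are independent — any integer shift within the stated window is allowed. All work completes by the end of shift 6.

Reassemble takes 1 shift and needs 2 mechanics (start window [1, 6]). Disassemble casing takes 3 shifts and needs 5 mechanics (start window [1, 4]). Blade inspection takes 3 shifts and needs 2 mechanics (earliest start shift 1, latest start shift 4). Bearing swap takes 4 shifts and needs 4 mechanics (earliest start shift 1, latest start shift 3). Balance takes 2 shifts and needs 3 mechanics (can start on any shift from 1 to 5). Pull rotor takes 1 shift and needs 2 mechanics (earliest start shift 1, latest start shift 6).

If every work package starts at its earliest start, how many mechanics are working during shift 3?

11

At early start, shift 3 has: Disassemble casing, Blade inspection, Bearing swap.
Demand: 5 + 2 + 4 = 11.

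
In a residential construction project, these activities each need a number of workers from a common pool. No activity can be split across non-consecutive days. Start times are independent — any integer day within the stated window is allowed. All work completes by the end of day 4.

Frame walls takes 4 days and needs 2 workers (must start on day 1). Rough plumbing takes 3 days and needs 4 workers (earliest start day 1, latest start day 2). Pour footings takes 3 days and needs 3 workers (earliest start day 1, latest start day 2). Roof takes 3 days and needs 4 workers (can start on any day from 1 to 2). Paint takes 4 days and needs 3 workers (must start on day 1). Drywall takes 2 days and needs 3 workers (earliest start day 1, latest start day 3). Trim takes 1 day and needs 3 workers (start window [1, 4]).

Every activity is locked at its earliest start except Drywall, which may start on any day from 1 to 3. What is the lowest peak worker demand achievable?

19

Drywall@1: d1:22  d2:19  d3:16  d4:5 → peak 22
Drywall@2: d1:19  d2:19  d3:19  d4:5 → peak 19
Drywall@3: d1:19  d2:16  d3:19  d4:8 → peak 19
Best is Drywall@2, peak 19.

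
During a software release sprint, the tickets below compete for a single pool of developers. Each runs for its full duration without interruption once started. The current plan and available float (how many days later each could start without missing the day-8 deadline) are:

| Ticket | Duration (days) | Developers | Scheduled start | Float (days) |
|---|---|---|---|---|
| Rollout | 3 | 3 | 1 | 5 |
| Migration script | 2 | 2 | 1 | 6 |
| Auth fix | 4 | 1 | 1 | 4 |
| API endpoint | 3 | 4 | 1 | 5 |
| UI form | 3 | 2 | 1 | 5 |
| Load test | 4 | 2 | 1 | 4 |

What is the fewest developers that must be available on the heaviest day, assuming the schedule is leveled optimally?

Early-start (Rollout@1, Migration script@1, Auth fix@1, API endpoint@1, UI form@1, Load test@1) gives peak 14: d1:14  d2:14  d3:12  d4:3  d5:0  d6:0  d7:0  d8:0.
Shift API endpoint→6, UI form→3, Load test→4.
Schedule Rollout@1, Migration script@1, Auth fix@1, API endpoint@6, UI form@3, Load test@4: d1:6  d2:6  d3:6  d4:5  d5:4  d6:6  d7:6  d8:4 — peak 6.
Total developer-days = 43 over 8 days ⇒ peak ≥ ⌈43/8⌉ = 6, so 6 is optimal.

6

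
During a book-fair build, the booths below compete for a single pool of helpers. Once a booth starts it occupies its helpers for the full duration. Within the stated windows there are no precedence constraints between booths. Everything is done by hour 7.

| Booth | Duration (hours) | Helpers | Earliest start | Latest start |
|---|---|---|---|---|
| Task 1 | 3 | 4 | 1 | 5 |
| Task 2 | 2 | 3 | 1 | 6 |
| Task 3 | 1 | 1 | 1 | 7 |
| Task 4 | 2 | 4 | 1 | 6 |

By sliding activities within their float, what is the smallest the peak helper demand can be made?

Early-start (Task 1@1, Task 2@1, Task 3@1, Task 4@1) gives peak 12: h1:12  h2:11  h3:4  h4:0  h5:0  h6:0  h7:0.
Shift Task 2→4, Task 3→4, Task 4→6.
Schedule Task 1@1, Task 2@4, Task 3@4, Task 4@6: h1:4  h2:4  h3:4  h4:4  h5:3  h6:4  h7:4 — peak 4.
Total helper-hours = 27 over 7 hours ⇒ peak ≥ ⌈27/7⌉ = 4, so 4 is optimal.

4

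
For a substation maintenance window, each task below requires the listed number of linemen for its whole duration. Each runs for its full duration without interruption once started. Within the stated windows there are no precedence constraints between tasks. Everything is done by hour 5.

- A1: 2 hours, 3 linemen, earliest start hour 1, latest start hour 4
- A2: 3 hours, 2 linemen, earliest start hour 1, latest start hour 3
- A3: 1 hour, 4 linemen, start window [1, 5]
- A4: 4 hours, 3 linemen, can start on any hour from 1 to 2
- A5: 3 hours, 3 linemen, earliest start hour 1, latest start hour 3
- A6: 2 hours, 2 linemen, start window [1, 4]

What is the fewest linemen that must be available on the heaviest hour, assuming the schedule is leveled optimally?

9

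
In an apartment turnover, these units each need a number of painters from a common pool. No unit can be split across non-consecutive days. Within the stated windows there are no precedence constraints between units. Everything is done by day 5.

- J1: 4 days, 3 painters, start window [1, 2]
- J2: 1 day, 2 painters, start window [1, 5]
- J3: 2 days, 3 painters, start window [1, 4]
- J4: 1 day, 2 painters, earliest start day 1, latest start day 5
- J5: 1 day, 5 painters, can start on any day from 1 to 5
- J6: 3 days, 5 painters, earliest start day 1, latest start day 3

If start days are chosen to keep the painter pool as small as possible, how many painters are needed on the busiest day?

10

Early-start (J1@1, J2@1, J3@1, J4@1, J5@1, J6@1) gives peak 20: d1:20  d2:11  d3:8  d4:3  d5:0.
Shift J5→5, J6→3.
Schedule J1@1, J2@1, J3@1, J4@1, J5@5, J6@3: d1:10  d2:6  d3:8  d4:8  d5:10 — peak 10.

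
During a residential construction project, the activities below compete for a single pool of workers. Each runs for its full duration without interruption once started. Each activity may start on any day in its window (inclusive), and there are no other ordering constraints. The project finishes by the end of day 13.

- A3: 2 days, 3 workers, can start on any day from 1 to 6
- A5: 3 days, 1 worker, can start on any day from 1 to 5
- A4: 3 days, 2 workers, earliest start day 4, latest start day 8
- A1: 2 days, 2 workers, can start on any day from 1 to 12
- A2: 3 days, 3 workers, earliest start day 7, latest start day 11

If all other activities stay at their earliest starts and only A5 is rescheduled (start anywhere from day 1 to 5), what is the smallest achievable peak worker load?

5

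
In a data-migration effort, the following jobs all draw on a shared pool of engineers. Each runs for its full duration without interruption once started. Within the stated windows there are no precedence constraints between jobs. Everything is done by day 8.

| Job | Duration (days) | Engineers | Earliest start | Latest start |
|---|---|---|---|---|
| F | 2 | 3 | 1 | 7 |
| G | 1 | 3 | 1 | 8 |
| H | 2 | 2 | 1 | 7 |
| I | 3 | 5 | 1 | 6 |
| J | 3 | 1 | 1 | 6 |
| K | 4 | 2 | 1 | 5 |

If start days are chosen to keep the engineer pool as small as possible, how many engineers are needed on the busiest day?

5

Early-start (F@1, G@1, H@1, I@1, J@1, K@1) gives peak 16: d1:16  d2:13  d3:8  d4:2  d5:0  d6:0  d7:0  d8:0.
Shift G→5, H→3, I→6, J→3.
Schedule F@1, G@5, H@3, I@6, J@3, K@1: d1:5  d2:5  d3:5  d4:5  d5:4  d6:5  d7:5  d8:5 — peak 5.
Total engineer-days = 39 over 8 days ⇒ peak ≥ ⌈39/8⌉ = 5, so 5 is optimal.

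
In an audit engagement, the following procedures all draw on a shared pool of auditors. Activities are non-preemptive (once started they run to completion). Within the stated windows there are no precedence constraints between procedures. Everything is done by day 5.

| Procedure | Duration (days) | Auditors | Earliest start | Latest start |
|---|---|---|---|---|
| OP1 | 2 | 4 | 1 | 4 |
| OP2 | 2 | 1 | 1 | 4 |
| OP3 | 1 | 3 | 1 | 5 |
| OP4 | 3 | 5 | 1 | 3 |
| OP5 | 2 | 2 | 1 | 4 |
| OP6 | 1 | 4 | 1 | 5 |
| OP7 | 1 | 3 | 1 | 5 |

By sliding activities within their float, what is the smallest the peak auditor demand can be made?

8

Early-start (OP1@1, OP2@1, OP3@1, OP4@1, OP5@1, OP6@1, OP7@1) gives peak 22: d1:22  d2:12  d3:5  d4:0  d5:0.
Shift OP2→2, OP3→2, OP4→3, OP5→3, OP7→5.
Schedule OP1@1, OP2@2, OP3@2, OP4@3, OP5@3, OP6@1, OP7@5: d1:8  d2:8  d3:8  d4:7  d5:8 — peak 8.
Total auditor-days = 39 over 5 days ⇒ peak ≥ ⌈39/5⌉ = 8, so 8 is optimal.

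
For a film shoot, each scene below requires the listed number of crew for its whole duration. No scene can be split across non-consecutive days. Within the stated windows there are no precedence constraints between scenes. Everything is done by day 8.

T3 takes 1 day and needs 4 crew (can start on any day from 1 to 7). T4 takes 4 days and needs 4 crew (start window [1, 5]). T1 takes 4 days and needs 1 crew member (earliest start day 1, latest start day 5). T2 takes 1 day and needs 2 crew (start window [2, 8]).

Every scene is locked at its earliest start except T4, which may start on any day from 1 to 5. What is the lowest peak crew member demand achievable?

T4@1: d1:9  d2:7  d3:5  d4:5  d5:0  d6:0  d7:0  d8:0 → peak 9
T4@2: d1:5  d2:7  d3:5  d4:5  d5:4  d6:0  d7:0  d8:0 → peak 7
T4@3: d1:5  d2:3  d3:5  d4:5  d5:4  d6:4  d7:0  d8:0 → peak 5
T4@4: d1:5  d2:3  d3:1  d4:5  d5:4  d6:4  d7:4  d8:0 → peak 5
T4@5: d1:5  d2:3  d3:1  d4:1  d5:4  d6:4  d7:4  d8:4 → peak 5
Best is T4@3, peak 5.

5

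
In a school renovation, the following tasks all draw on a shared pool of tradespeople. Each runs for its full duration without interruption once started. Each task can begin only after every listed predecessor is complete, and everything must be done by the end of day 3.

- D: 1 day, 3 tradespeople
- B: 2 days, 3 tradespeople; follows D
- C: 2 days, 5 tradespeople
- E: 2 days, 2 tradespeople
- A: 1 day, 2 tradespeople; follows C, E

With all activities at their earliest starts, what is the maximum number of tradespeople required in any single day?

10

Early-start schedule: D@1, B@2, C@1, E@1, A@3.
Load per day: day 1: 10, day 2: 10, day 3: 5.
Peak is 10.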